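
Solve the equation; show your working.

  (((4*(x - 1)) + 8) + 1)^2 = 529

Step 1. [(((4*(x - 1)) + 8) + 1)^2 = 529] √ both sides: 529 ≥ 0 gives two branches. So sqrt: ((4*(x - 1)) + 8) + 1 = 23 or -23.
Step 2. [((4*(x - 1)) + 8) + 1 = 23 or -23] subtract 1: x sits inside (… + 1), so sub: (4*(x - 1)) + 8 = 22 or -24.
Step 3. [(4*(x - 1)) + 8 = 22 or -24] 8 comes off first (subtract 8). So sub: 4*(x - 1) = 14 or -32.
Step 4. [4*(x - 1) = 14 or -32] LHS = 4·(…); ÷4 both sides ⇒ div: x - 1 = 7/2 or -8.
Step 5. [x - 1 = 7/2 or -8] -1 is outermost — add 1 both sides. So sub: x = 9/2 or -7.

Answer: x ∈ {-7, 9/2}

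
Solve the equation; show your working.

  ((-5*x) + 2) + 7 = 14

Step 1. [((-5*x) + 2) + 7 = 14] subtract 7: x sits inside (… + 7), so sub: (-5*x) + 2 = 7.
Step 2. [(-5*x) + 2 = 7] 2 comes off first (subtract 2), so sub: -5*x = 5.
Step 3. [-5*x = 5] -5·(inner) — divide through by -5. So div: x = -1.

Answer: x ∈ {-1}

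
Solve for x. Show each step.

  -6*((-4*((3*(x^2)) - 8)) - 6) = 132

Step 1. [-6*((-4*((3*(x^2)) - 8)) - 6) = 132] -6 out front; divide by -6 ⇒ div: (-4*((3*(x^2)) - 8)) - 6 = -22.
Step 2. [(-4*((3*(x^2)) - 8)) - 6 = -22] 6 comes off first (add 6). So sub: -4*((3*(x^2)) - 8) = -16.
Step 3. [-4*((3*(x^2)) - 8) = -16] -4·(inner) — divide through by -4 ⇒ div: (3*(x^2)) - 8 = 4.
Step 4. [(3*(x^2)) - 8 = 4] 8 comes off first (add 8), so sub: 3*(x^2) = 12.
Step 5. [3*(x^2) = 12] LHS = 3·(…); ÷3 both sides ⇒ div: x^2 = 4.
Step 6. [x^2 = 4] √ both sides: 4 ≥ 0 gives two branches ⇒ sqrt: x = 2 or -2.

Answer: x ∈ {-2, 2}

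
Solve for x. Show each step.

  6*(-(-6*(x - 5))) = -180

Step 1. [6*(-(-6*(x - 5))) = -180] LHS = 6·(…); ÷6 both sides ⇒ div: -(-6*(x - 5)) = -30.
Step 2. [-(-6*(x - 5)) = -30] leading − — multiply by −1. So neg: -6*(x - 5) = 30.
Step 3. [-6*(x - 5) = 30] leading coefficient -6: divide by -6. So div: x - 5 = -5.
Step 4. [x - 5 = -5] 5 comes off first (add 5) ⇒ sub: x = 0.

Answer: x ∈ {0}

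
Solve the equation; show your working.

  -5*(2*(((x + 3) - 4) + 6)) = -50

Step 1. [-5*(2*(((x + 3) - 4) + 6)) = -50] leading coefficient -5: divide by -5. So div: 2*(((x + 3) - 4) + 6) = 10.
Step 2. [2*(((x + 3) - 4) + 6) = 10] 2 out front; divide by 2. So div: ((x + 3) - 4) + 6 = 5.
Step 3. [((x + 3) - 4) + 6 = 5] 6 comes off first (subtract 6). So sub: (x + 3) - 4 = -1.
Step 4. [(x + 3) - 4 = -1] the outer -4 inverts by adding 4. So sub: x + 3 = 3.
Step 5. [x + 3 = 3] subtract 3: x sits inside (… + 3) ⇒ sub: x = 0.

Answer: x ∈ {0}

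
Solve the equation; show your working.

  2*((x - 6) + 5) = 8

Step 1. [2*((x - 6) + 5) = 8] divide by the outer 2. So div: (x - 6) + 5 = 4.
Step 2. [(x - 6) + 5 = 4] peel the +5: subtract 5 from each side. So sub: x - 6 = -1.
Step 3. [x - 6 = -1] -6 is outermost — add 6 both sides, so sub: x = 5.

Answer: x ∈ {5}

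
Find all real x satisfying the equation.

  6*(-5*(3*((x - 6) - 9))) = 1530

Step 1. [6*(-5*(3*((x - 6) - 9))) = 1530] 6 out front; divide by 6. So div: -5*(3*((x - 6) - 9)) = 255.
Step 2. [-5*(3*((x - 6) - 9)) = 255] -5 out front; divide by -5 ⇒ div: 3*((x - 6) - 9) = -51.
Step 3. [3*((x - 6) - 9) = -51] 3·(inner) — divide through by 3 ⇒ div: (x - 6) - 9 = -17.
Step 4. [(x - 6) - 9 = -17] 9 comes off first (add 9). So sub: x - 6 = -8.
Step 5. [x - 6 = -8] peel the -6: add 6 from each side ⇒ sub: x = -2.

Answer: x ∈ {-2}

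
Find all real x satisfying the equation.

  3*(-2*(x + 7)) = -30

Step 1. [3*(-2*(x + 7)) = -30] leading coefficient 3: divide by 3, so div: -2*(x + 7) = -10.
Step 2. [-2*(x + 7) = -10] LHS = -2·(…); ÷-2 both sides, so div: x + 7 = 5.
Step 3. [x + 7 = 5] peel the +7: subtract 7 from each side. So sub: x = -2.

Answer: x ∈ {-2}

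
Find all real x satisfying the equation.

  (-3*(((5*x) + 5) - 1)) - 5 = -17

Step 1. [(-3*(((5*x) + 5) - 1)) - 5 = -17] -5 is outermost — add 5 both sides ⇒ sub: -3*(((5*x) + 5) - 1) = -12.
Step 2. [-3*(((5*x) + 5) - 1) = -12] -3·(inner) — divide through by -3 ⇒ div: ((5*x) + 5) - 1 = 4.
Step 3. [((5*x) + 5) - 1 = 4] -1 is outermost — add 1 both sides ⇒ sub: (5*x) + 5 = 5.
Step 4. [(5*x) + 5 = 5] 5 divides every term; factor it out. So factor: x + 1 = 1.
Step 5. [x + 1 = 1] 1 comes off first (subtract 1) ⇒ sub: x = 0.

Answer: x ∈ {0}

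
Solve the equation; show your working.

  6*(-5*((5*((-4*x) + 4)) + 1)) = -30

Step 1. [6*(-5*((5*((-4*x) + 4)) + 1)) = -30] divide by the outer 6 ⇒ div: -5*((5*((-4*x) + 4)) + 1) = -5.
Step 2. [-5*((5*((-4*x) + 4)) + 1) = -5] leading coefficient -5: divide by -5, so div: (5*((-4*x) + 4)) + 1 = 1.
Step 3. [(5*((-4*x) + 4)) + 1 = 1] peel the +1: subtract 1 from each side, so sub: 5*((-4*x) + 4) = 0.
Step 4. [5*((-4*x) + 4) = 0] LHS = 5·(…); ÷5 both sides, so div: (-4*x) + 4 = 0.
Step 5. [(-4*x) + 4 = 0] 4 comes off first (subtract 4) ⇒ sub: -4*x = -4.
Step 6. [-4*x = -4] LHS = -4·(…); ÷-4 both sides. So div: x = 1.

Answer: x ∈ {1}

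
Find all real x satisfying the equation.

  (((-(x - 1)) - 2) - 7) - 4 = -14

Step 1. [(((-(x - 1)) - 2) - 7) - 4 = -14] add 4: x sits inside (… - 4). So sub: ((-(x - 1)) - 2) - 7 = -10.
Step 2. [((-(x - 1)) - 2) - 7 = -10] the outer -7 inverts by adding 7. So sub: (-(x - 1)) - 2 = -3.
Step 3. [(-(x - 1)) - 2 = -3] -2 is outermost — add 2 both sides. So sub: -(x - 1) = -1.
Step 4. [-(x - 1) = -1] flip signs both sides, so neg: x - 1 = 1.
Step 5. [x - 1 = 1] 1 comes off first (add 1), so sub: x = 2.

Answer: x ∈ {2}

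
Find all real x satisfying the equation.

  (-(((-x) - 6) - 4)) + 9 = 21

Step 1. [(-(((-x) - 6) - 4)) + 9 = 21] 9 comes off first (subtract 9). So sub: -(((-x) - 6) - 4) = 12.
Step 2. [-(((-x) - 6) - 4) = 12] flip signs both sides. So neg: ((-x) - 6) - 4 = -12.
Step 3. [((-x) - 6) - 4 = -12] the outer -4 inverts by adding 4 ⇒ sub: (-x) - 6 = -8.
Step 4. [(-x) - 6 = -8] peel the -6: add 6 from each side. So sub: -x = -2.
Step 5. [-x = -2] flip signs both sides ⇒ neg: x = 2.

Answer: x ∈ {2}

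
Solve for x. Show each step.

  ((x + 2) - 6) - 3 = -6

Step 1. [((x + 2) - 6) - 3 = -6] add 3: x sits inside (… - 3). So sub: (x + 2) - 6 = -3.
Step 2. [(x + 2) - 6 = -3] 6 comes off first (add 6), so sub: x + 2 = 3.
Step 3. [x + 2 = 3] the outer +2 inverts by subtracting 2, so sub: x = 1.

Answer: x ∈ {1}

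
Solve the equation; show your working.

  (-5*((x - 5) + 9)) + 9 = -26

Step 1. [(-5*((x - 5) + 9)) + 9 = -26] 9 comes off first (subtract 9), so sub: -5*((x - 5) + 9) = -35.
Step 2. [-5*((x - 5) + 9) = -35] -5·(inner) — divide through by -5. So div: (x - 5) + 9 = 7.
Step 3. [(x - 5) + 9 = 7] peel the +9: subtract 9 from each side, so sub: x - 5 = -2.
Step 4. [x - 5 = -2] 5 comes off first (add 5) ⇒ sub: x = 3.

Answer: x ∈ {3}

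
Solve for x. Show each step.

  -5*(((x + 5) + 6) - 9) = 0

Step 1. [-5*(((x + 5) + 6) - 9) = 0] -5·(inner) — divide through by -5 ⇒ div: ((x + 5) + 6) - 9 = 0.
Step 2. [((x + 5) + 6) - 9 = 0] peel the -9: add 9 from each side. So sub: (x + 5) + 6 = 9.
Step 3. [(x + 5) + 6 = 9] the outer +6 inverts by subtracting 6. So sub: x + 5 = 3.
Step 4. [x + 5 = 3] subtract 5: x sits inside (… + 5), so sub: x = -2.

Answer: x ∈ {-2}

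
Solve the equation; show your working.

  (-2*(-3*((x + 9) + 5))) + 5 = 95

Step 1. [(-2*(-3*((x + 9) + 5))) + 5 = 95] 5 comes off first (subtract 5). So sub: -2*(-3*((x + 9) + 5)) = 90.
Step 2. [-2*(-3*((x + 9) + 5)) = 90] -2 out front; divide by -2 ⇒ div: -3*((x + 9) + 5) = -45.
Step 3. [-3*((x + 9) + 5) = -45] divide by the outer -3, so div: (x + 9) + 5 = 15.
Step 4. [(x + 9) + 5 = 15] +5 is outermost — subtract 5 both sides. So sub: x + 9 = 10.
Step 5. [x + 9 = 10] the outer +9 inverts by subtracting 9. So sub: x = 1.

Answer: x ∈ {1}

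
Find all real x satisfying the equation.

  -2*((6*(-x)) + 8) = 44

Step 1. [-2*((6*(-x)) + 8) = 44] LHS = -2·(…); ÷-2 both sides ⇒ div: (6*(-x)) + 8 = -22.
Step 2. [(6*(-x)) + 8 = -22] 8 comes off first (subtract 8) ⇒ sub: 6*(-x) = -30.
Step 3. [6*(-x) = -30] 6·(inner) — divide through by 6 ⇒ div: -x = -5.
Step 4. [-x = -5] LHS negated; negate both sides. So neg: x = 5.

Answer: x ∈ {5}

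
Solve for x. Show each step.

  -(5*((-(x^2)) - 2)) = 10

Step 1. [-(5*((-(x^2)) - 2)) = 10] leading − — multiply by −1 ⇒ neg: 5*((-(x^2)) - 2) = -10.
Step 2. [5*((-(x^2)) - 2) = -10] leading coefficient 5: divide by 5 ⇒ div: (-(x^2)) - 2 = -2.
Step 3. [(-(x^2)) - 2 = -2] add 2: x sits inside (… - 2) ⇒ sub: -(x^2) = 0.
Step 4. [-(x^2) = 0] flip signs both sides. So neg: x^2 = 0.
Step 5. [x^2 = 0] LHS squared, RHS 0 ≥ 0: apply √ (±) ⇒ sqrt: x = 0.

Answer: x ∈ {0}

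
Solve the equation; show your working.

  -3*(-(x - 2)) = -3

Step 1. [-3*(-(x - 2)) = -3] LHS = -3·(…); ÷-3 both sides, so div: -(x - 2) = 1.
Step 2. [-(x - 2) = 1] LHS negated; negate both sides, so neg: x - 2 = -1.
Step 3. [x - 2 = -1] the outer -2 inverts by adding 2 ⇒ sub: x = 1.

Answer: x ∈ {1}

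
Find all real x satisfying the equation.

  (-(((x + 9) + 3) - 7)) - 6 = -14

Step 1. [(-(((x + 9) + 3) - 7)) - 6 = -14] peel the -6: add 6 from each side, so sub: -(((x + 9) + 3) - 7) = -8.
Step 2. [-(((x + 9) + 3) - 7) = -8] flip signs both sides ⇒ neg: ((x + 9) + 3) - 7 = 8.
Step 3. [((x + 9) + 3) - 7 = 8] 7 comes off first (add 7). So sub: (x + 9) + 3 = 15.
Step 4. [(x + 9) + 3 = 15] subtract 3: x sits inside (… + 3). So sub: x + 9 = 12.
Step 5. [x + 9 = 12] the outer +9 inverts by subtracting 9 ⇒ sub: x = 3.

Answer: x ∈ {3}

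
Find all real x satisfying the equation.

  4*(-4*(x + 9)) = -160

Step 1. [4*(-4*(x + 9)) = -160] 4·(inner) — divide through by 4, so div: -4*(x + 9) = -40.
Step 2. [-4*(x + 9) = -40] LHS = -4·(…); ÷-4 both sides ⇒ div: x + 9 = 10.
Step 3. [x + 9 = 10] the outer +9 inverts by subtracting 9 ⇒ sub: x = 1.

Answer: x ∈ {1}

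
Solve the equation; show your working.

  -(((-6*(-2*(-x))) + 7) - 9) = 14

Step 1. [-(((-6*(-2*(-x))) + 7) - 9) = 14] flip signs both sides, so neg: ((-6*(-2*(-x))) + 7) - 9 = -14.
Step 2. [((-6*(-2*(-x))) + 7) - 9 = -14] the outer -9 inverts by adding 9, so sub: (-6*(-2*(-x))) + 7 = -5.
Step 3. [(-6*(-2*(-x))) + 7 = -5] subtract 7: x sits inside (… + 7), so sub: -6*(-2*(-x)) = -12.
Step 4. [-6*(-2*(-x)) = -12] divide by the outer -6 ⇒ div: -2*(-x) = 2.
Step 5. [-2*(-x) = 2] -2 out front; divide by -2 ⇒ div: -x = -1.
Step 6. [-x = -1] flip signs both sides. So neg: x = 1.

Answer: x ∈ {1}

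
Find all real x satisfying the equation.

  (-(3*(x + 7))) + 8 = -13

Step 1. [(-(3*(x + 7))) + 8 = -13] peel the +8: subtract 8 from each side ⇒ sub: -(3*(x + 7)) = -21.
Step 2. [-(3*(x + 7)) = -21] leading − — multiply by −1. So neg: 3*(x + 7) = 21.
Step 3. [3*(x + 7) = 21] leading coefficient 3: divide by 3, so div: x + 7 = 7.
Step 4. [x + 7 = 7] the outer +7 inverts by subtracting 7, so sub: x = 0.

Answer: x ∈ {0}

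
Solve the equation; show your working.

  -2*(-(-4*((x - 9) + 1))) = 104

Step 1. [-2*(-(-4*((x - 9) + 1))) = 104] -2 out front; divide by -2, so div: -(-4*((x - 9) + 1)) = -52.
Step 2. [-(-4*((x - 9) + 1)) = -52] leading − — multiply by −1. So neg: -4*((x - 9) + 1) = 52.
Step 3. [-4*((x - 9) + 1) = 52] LHS = -4·(…); ÷-4 both sides. So div: (x - 9) + 1 = -13.
Step 4. [(x - 9) + 1 = -13] peel the +1: subtract 1 from each side. So sub: x - 9 = -14.
Step 5. [x - 9 = -14] the outer -9 inverts by adding 9. So sub: x = -5.

Answer: x ∈ {-5}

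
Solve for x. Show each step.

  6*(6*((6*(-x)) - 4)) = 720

Step 1. [6*(6*((6*(-x)) - 4)) = 720] 6·(inner) — divide through by 6 ⇒ div: 6*((6*(-x)) - 4) = 120.
Step 2. [6*((6*(-x)) - 4) = 120] 6 out front; divide by 6. So div: (6*(-x)) - 4 = 20.
Step 3. [(6*(-x)) - 4 = 20] peel the -4: add 4 from each side. So sub: 6*(-x) = 24.
Step 4. [6*(-x) = 24] LHS = 6·(…); ÷6 both sides. So div: -x = 4.
Step 5. [-x = 4] leading − — multiply by −1, so neg: x = -4.

Answer: x ∈ {-4}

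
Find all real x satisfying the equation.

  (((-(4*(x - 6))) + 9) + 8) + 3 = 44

Step 1. [(((-(4*(x - 6))) + 9) + 8) + 3 = 44] peel the +3: subtract 3 from each side, so sub: ((-(4*(x - 6))) + 9) + 8 = 41.
Step 2. [((-(4*(x - 6))) + 9) + 8 = 41] peel the +8: subtract 8 from each side, so sub: (-(4*(x - 6))) + 9 = 33.
Step 3. [(-(4*(x - 6))) + 9 = 33] 9 comes off first (subtract 9) ⇒ sub: -(4*(x - 6)) = 24.
Step 4. [-(4*(x - 6)) = 24] leading − — multiply by −1 ⇒ neg: 4*(x - 6) = -24.
Step 5. [4*(x - 6) = -24] leading coefficient 4: divide by 4 ⇒ div: x - 6 = -6.
Step 6. [x - 6 = -6] peel the -6: add 6 from each side. So sub: x = 0.

Answer: x ∈ {0}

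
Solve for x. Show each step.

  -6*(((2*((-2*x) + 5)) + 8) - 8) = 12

Step 1. [-6*(((2*((-2*x) + 5)) + 8) - 8) = 12] LHS = -6·(…); ÷-6 both sides. So div: ((2*((-2*x) + 5)) + 8) - 8 = -2.
Step 2. [((2*((-2*x) + 5)) + 8) - 8 = -2] add 8: x sits inside (… - 8), so sub: (2*((-2*x) + 5)) + 8 = 6.
Step 3. [(2*((-2*x) + 5)) + 8 = 6] 2 divides every term; factor it out, so factor: ((-2*x) + 5) + 4 = 3.
Step 4. [((-2*x) + 5) + 4 = 3] peel the +4: subtract 4 from each side, so sub: (-2*x) + 5 = -1.
Step 5. [(-2*x) + 5 = -1] +5 is outermost — subtract 5 both sides, so sub: -2*x = -6.
Step 6. [-2*x = -6] -2 out front; divide by -2. So div: x = 3.

Answer: x ∈ {3}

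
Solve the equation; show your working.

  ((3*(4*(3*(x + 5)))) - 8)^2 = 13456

Step 1. [((3*(4*(3*(x + 5)))) - 8)^2 = 13456] √ both sides: 13456 ≥ 0 gives two branches, so sqrt: (3*(4*(3*(x + 5)))) - 8 = 116 or -116.
Step 2. [(3*(4*(3*(x + 5)))) - 8 = 116 or -116] add 8: x sits inside (… - 8) ⇒ sub: 3*(4*(3*(x + 5))) = 124 or -108.
Step 3. [3*(4*(3*(x + 5))) = 124 or -108] LHS = 3·(…); ÷3 both sides ⇒ div: 4*(3*(x + 5)) = 124/3 or -36.
Step 4. [4*(3*(x + 5)) = 124/3 or -36] 4·(inner) — divide through by 4 ⇒ div: 3*(x + 5) = 31/3 or -9.
Step 5. [3*(x + 5) = 31/3 or -9] leading coefficient 3: divide by 3, so div: x + 5 = 31/9 or -3.
Step 6. [x + 5 = 31/9 or -3] the outer +5 inverts by subtracting 5, so sub: x = -14/9 or -8.

Answer: x ∈ {-8, -14/9}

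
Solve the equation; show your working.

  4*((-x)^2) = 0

Step 1. [4*((-x)^2) = 0] leading coefficient 4: divide by 4 ⇒ div: (-x)^2 = 0.
Step 2. [(-x)^2 = 0] LHS squared, RHS 0 ≥ 0: apply √ (±). So sqrt: -x = 0.
Step 3. [-x = 0] leading − — multiply by −1, so neg: x = 0.

Answer: x ∈ {0}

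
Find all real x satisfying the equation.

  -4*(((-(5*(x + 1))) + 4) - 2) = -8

Step 1. [-4*(((-(5*(x + 1))) + 4) - 2) = -8] divide by the outer -4. So div: ((-(5*(x + 1))) + 4) - 2 = 2.
Step 2. [((-(5*(x + 1))) + 4) - 2 = 2] peel the -2: add 2 from each side ⇒ sub: (-(5*(x + 1))) + 4 = 4.
Step 3. [(-(5*(x + 1))) + 4 = 4] 4 comes off first (subtract 4), so sub: -(5*(x + 1)) = 0.
Step 4. [-(5*(x + 1)) = 0] leading − — multiply by −1 ⇒ neg: 5*(x + 1) = 0.
Step 5. [5*(x + 1) = 0] 5 out front; divide by 5 ⇒ div: x + 1 = 0.
Step 6. [x + 1 = 0] peel the +1: subtract 1 from each side, so sub: x = -1.

Answer: x ∈ {-1}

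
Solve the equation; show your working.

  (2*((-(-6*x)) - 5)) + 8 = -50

Step 1. [(2*((-(-6*x)) - 5)) + 8 = -50] 2 | LHS and 2 | -50: pull 2 out, so factor: ((-(-6*x)) - 5) + 4 = -25.
Step 2. [((-(-6*x)) - 5) + 4 = -25] peel the +4: subtract 4 from each side ⇒ sub: (-(-6*x)) - 5 = -29.
Step 3. [(-(-6*x)) - 5 = -29] add 5: x sits inside (… - 5) ⇒ sub: -(-6*x) = -24.
Step 4. [-(-6*x) = -24] LHS negated; negate both sides, so neg: -6*x = 24.
Step 5. [-6*x = 24] -6 out front; divide by -6, so div: x = -4.

Answer: x ∈ {-4}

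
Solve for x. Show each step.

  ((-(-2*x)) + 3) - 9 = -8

Step 1. [((-(-2*x)) + 3) - 9 = -8] 9 comes off first (add 9), so sub: (-(-2*x)) + 3 = 1.
Step 2. [(-(-2*x)) + 3 = 1] +3 is outermost — subtract 3 both sides, so sub: -(-2*x) = -2.
Step 3. [-(-2*x) = -2] leading − — multiply by −1 ⇒ neg: -2*x = 2.
Step 4. [-2*x = 2] -2·(inner) — divide through by -2, so div: x = -1.

Answer: x ∈ {-1}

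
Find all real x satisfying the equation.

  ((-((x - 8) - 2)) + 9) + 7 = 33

Step 1. [((-((x - 8) - 2)) + 9) + 7 = 33] subtract 7: x sits inside (… + 7) ⇒ sub: (-((x - 8) - 2)) + 9 = 26.
Step 2. [(-((x - 8) - 2)) + 9 = 26] 9 comes off first (subtract 9). So sub: -((x - 8) - 2) = 17.
Step 3. [-((x - 8) - 2) = 17] leading − — multiply by −1 ⇒ neg: (x - 8) - 2 = -17.
Step 4. [(x - 8) - 2 = -17] 2 comes off first (add 2), so sub: x - 8 = -15.
Step 5. [x - 8 = -15] 8 comes off first (add 8). So sub: x = -7.

Answer: x ∈ {-7}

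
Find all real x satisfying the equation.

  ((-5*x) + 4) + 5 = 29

Step 1. [((-5*x) + 4) + 5 = 29] peel the +5: subtract 5 from each side. So sub: (-5*x) + 4 = 24.
Step 2. [(-5*x) + 4 = 24] +4 is outermost — subtract 4 both sides, so sub: -5*x = 20.
Step 3. [-5*x = 20] divide by the outer -5, so div: x = -4.

Answer: x ∈ {-4}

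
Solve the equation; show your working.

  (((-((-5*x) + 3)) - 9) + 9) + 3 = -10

Step 1. [(((-((-5*x) + 3)) - 9) + 9) + 3 = -10] peel the +3: subtract 3 from each side ⇒ sub: ((-((-5*x) + 3)) - 9) + 9 = -13.
Step 2. [((-((-5*x) + 3)) - 9) + 9 = -13] 9 comes off first (subtract 9) ⇒ sub: (-((-5*x) + 3)) - 9 = -22.
Step 3. [(-((-5*x) + 3)) - 9 = -22] peel the -9: add 9 from each side, so sub: -((-5*x) + 3) = -13.
Step 4. [-((-5*x) + 3) = -13] leading − — multiply by −1 ⇒ neg: (-5*x) + 3 = 13.
Step 5. [(-5*x) + 3 = 13] the outer +3 inverts by subtracting 3, so sub: -5*x = 10.
Step 6. [-5*x = 10] -5 out front; divide by -5, so div: x = -2.

Answer: x ∈ {-2}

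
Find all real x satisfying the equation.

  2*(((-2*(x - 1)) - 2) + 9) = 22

Step 1. [2*(((-2*(x - 1)) - 2) + 9) = 22] LHS = 2·(…); ÷2 both sides ⇒ div: ((-2*(x - 1)) - 2) + 9 = 11.
Step 2. [((-2*(x - 1)) - 2) + 9 = 11] +9 is outermost — subtract 9 both sides. So sub: (-2*(x - 1)) - 2 = 2.
Step 3. [(-2*(x - 1)) - 2 = 2] -2 divides every term; factor it out, so factor: (x - 1) + 1 = -1.
Step 4. [(x - 1) + 1 = -1] the outer +1 inverts by subtracting 1 ⇒ sub: x - 1 = -2.
Step 5. [x - 1 = -2] peel the -1: add 1 from each side, so sub: x = -1.

Answer: x ∈ {-1}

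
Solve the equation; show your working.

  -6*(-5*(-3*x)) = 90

Step 1. [-6*(-5*(-3*x)) = 90] -6·(inner) — divide through by -6, so div: -5*(-3*x) = -15.
Step 2. [-5*(-3*x) = -15] -5·(inner) — divide through by -5. So div: -3*x = 3.
Step 3. [-3*x = 3] -3 out front; divide by -3. So div: x = -1.

Answer: x ∈ {-1}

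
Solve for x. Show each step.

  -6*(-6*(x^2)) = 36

Step 1. [-6*(-6*(x^2)) = 36] leading coefficient -6: divide by -6 ⇒ div: -6*(x^2) = -6.
Step 2. [-6*(x^2) = -6] -6·(inner) — divide through by -6 ⇒ div: x^2 = 1.
Step 3. [x^2 = 1] √ both sides: 1 ≥ 0 gives two branches ⇒ sqrt: x = 1 or -1.

Answer: x ∈ {-1, 1}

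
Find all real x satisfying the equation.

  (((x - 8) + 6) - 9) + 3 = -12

Step 1. [(((x - 8) + 6) - 9) + 3 = -12] 3 comes off first (subtract 3), so sub: ((x - 8) + 6) - 9 = -15.
Step 2. [((x - 8) + 6) - 9 = -15] the outer -9 inverts by adding 9, so sub: (x - 8) + 6 = -6.
Step 3. [(x - 8) + 6 = -6] the outer +6 inverts by subtracting 6, so sub: x - 8 = -12.
Step 4. [x - 8 = -12] -8 is outermost — add 8 both sides. So sub: x = -4.

Answer: x ∈ {-4}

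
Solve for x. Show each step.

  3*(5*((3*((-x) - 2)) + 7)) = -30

Step 1. [3*(5*((3*((-x) - 2)) + 7)) = -30] 3 out front; divide by 3 ⇒ div: 5*((3*((-x) - 2)) + 7) = -10.
Step 2. [5*((3*((-x) - 2)) + 7) = -10] leading coefficient 5: divide by 5 ⇒ div: (3*((-x) - 2)) + 7 = -2.
Step 3. [(3*((-x) - 2)) + 7 = -2] 7 comes off first (subtract 7), so sub: 3*((-x) - 2) = -9.
Step 4. [3*((-x) - 2) = -9] 3 out front; divide by 3 ⇒ div: (-x) - 2 = -3.
Step 5. [(-x) - 2 = -3] the outer -2 inverts by adding 2 ⇒ sub: -x = -1.
Step 6. [-x = -1] flip signs both sides, so neg: x = 1.

Answer: x ∈ {1}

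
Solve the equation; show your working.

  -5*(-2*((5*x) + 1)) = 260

Step 1. [-5*(-2*((5*x) + 1)) = 260] -5·(inner) — divide through by -5. So div: -2*((5*x) + 1) = -52.
Step 2. [-2*((5*x) + 1) = -52] divide by the outer -2, so div: (5*x) + 1 = 26.
Step 3. [(5*x) + 1 = 26] subtract 1: x sits inside (… + 1). So sub: 5*x = 25.
Step 4. [5*x = 25] 5·(inner) — divide through by 5, so div: x = 5.

Answer: x ∈ {5}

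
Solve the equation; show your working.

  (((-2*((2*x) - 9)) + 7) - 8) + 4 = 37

Step 1. [(((-2*((2*x) - 9)) + 7) - 8) + 4 = 37] peel the +4: subtract 4 from each side, so sub: ((-2*((2*x) - 9)) + 7) - 8 = 33.
Step 2. [((-2*((2*x) - 9)) + 7) - 8 = 33] peel the -8: add 8 from each side. So sub: (-2*((2*x) - 9)) + 7 = 41.
Step 3. [(-2*((2*x) - 9)) + 7 = 41] 7 comes off first (subtract 7). So sub: -2*((2*x) - 9) = 34.
Step 4. [-2*((2*x) - 9) = 34] divide by the outer -2 ⇒ div: (2*x) - 9 = -17.
Step 5. [(2*x) - 9 = -17] the outer -9 inverts by adding 9 ⇒ sub: 2*x = -8.
Step 6. [2*x = -8] LHS = 2·(…); ÷2 both sides, so div: x = -4.

Answer: x ∈ {-4}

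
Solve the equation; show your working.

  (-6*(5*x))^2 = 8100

Step 1. [(-6*(5*x))^2 = 8100] 8100 ≥ 0, LHS is (·)² — take ±√. So sqrt: -6*(5*x) = 90 or -90.
Step 2. [-6*(5*x) = 90 or -90] leading coefficient -6: divide by -6. So div: 5*x = -15 or 15.
Step 3. [5*x = -15 or 15] 5·(inner) — divide through by 5 ⇒ div: x = -3 or 3.

Answer: x ∈ {-3, 3}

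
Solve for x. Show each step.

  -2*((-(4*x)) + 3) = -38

Step 1. [-2*((-(4*x)) + 3) = -38] -2 out front; divide by -2, so div: (-(4*x)) + 3 = 19.
Step 2. [(-(4*x)) + 3 = 19] 3 comes off first (subtract 3) ⇒ sub: -(4*x) = 16.
Step 3. [-(4*x) = 16] leading − — multiply by −1. So neg: 4*x = -16.
Step 4. [4*x = -16] divide by the outer 4. So div: x = -4.

Answer: x ∈ {-4}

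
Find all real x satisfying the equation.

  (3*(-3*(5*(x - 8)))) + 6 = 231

Step 1. [(3*(-3*(5*(x - 8)))) + 6 = 231] 6 comes off first (subtract 6). So sub: 3*(-3*(5*(x - 8))) = 225.
Step 2. [3*(-3*(5*(x - 8))) = 225] 3 out front; divide by 3. So div: -3*(5*(x - 8)) = 75.
Step 3. [-3*(5*(x - 8)) = 75] -3 out front; divide by -3. So div: 5*(x - 8) = -25.
Step 4. [5*(x - 8) = -25] 5·(inner) — divide through by 5, so div: x - 8 = -5.
Step 5. [x - 8 = -5] 8 comes off first (add 8) ⇒ sub: x = 3.

Answer: x ∈ {3}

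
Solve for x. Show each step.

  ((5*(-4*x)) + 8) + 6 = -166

Step 1. [((5*(-4*x)) + 8) + 6 = -166] subtract 6: x sits inside (… + 6), so sub: (5*(-4*x)) + 8 = -172.
Step 2. [(5*(-4*x)) + 8 = -172] the outer +8 inverts by subtracting 8. So sub: 5*(-4*x) = -180.
Step 3. [5*(-4*x) = -180] 5·(inner) — divide through by 5, so div: -4*x = -36.
Step 4. [-4*x = -36] divide by the outer -4. So div: x = 9.

Answer: x ∈ {9}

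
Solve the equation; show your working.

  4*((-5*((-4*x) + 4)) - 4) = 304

Step 1. [4*((-5*((-4*x) + 4)) - 4) = 304] LHS = 4·(…); ÷4 both sides. So div: (-5*((-4*x) + 4)) - 4 = 76.
Step 2. [(-5*((-4*x) + 4)) - 4 = 76] add 4: x sits inside (… - 4), so sub: -5*((-4*x) + 4) = 80.
Step 3. [-5*((-4*x) + 4) = 80] -5 out front; divide by -5, so div: (-4*x) + 4 = -16.
Step 4. [(-4*x) + 4 = -16] peel the +4: subtract 4 from each side, so sub: -4*x = -20.
Step 5. [-4*x = -20] leading coefficient -4: divide by -4. So div: x = 5.

Answer: x ∈ {5}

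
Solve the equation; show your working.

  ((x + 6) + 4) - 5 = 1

Step 1. [((x + 6) + 4) - 5 = 1] the outer -5 inverts by adding 5. So sub: (x + 6) + 4 = 6.
Step 2. [(x + 6) + 4 = 6] subtract 4: x sits inside (… + 4), so sub: x + 6 = 2.
Step 3. [x + 6 = 2] +6 is outermost — subtract 6 both sides, so sub: x = -4.

Answer: x ∈ {-4}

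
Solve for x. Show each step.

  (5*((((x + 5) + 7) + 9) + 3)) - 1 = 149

Step 1. [(5*((((x + 5) + 7) + 9) + 3)) - 1 = 149] 1 comes off first (add 1) ⇒ sub: 5*((((x + 5) + 7) + 9) + 3) = 150.
Step 2. [5*((((x + 5) + 7) + 9) + 3) = 150] divide by the outer 5. So div: (((x + 5) + 7) + 9) + 3 = 30.
Step 3. [(((x + 5) + 7) + 9) + 3 = 30] peel the +3: subtract 3 from each side ⇒ sub: ((x + 5) + 7) + 9 = 27.
Step 4. [((x + 5) + 7) + 9 = 27] subtract 9: x sits inside (… + 9) ⇒ sub: (x + 5) + 7 = 18.
Step 5. [(x + 5) + 7 = 18] peel the +7: subtract 7 from each side ⇒ sub: x + 5 = 11.
Step 6. [x + 5 = 11] subtract 5: x sits inside (… + 5). So sub: x = 6.

Answer: x ∈ {6}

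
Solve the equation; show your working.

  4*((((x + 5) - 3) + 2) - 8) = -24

Step 1. [4*((((x + 5) - 3) + 2) - 8) = -24] 4·(inner) — divide through by 4 ⇒ div: (((x + 5) - 3) + 2) - 8 = -6.
Step 2. [(((x + 5) - 3) + 2) - 8 = -6] -8 is outermost — add 8 both sides ⇒ sub: ((x + 5) - 3) + 2 = 2.
Step 3. [((x + 5) - 3) + 2 = 2] +2 is outermost — subtract 2 both sides ⇒ sub: (x + 5) - 3 = 0.
Step 4. [(x + 5) - 3 = 0] the outer -3 inverts by adding 3 ⇒ sub: x + 5 = 3.
Step 5. [x + 5 = 3] subtract 5: x sits inside (… + 5) ⇒ sub: x = -2.

Answer: x ∈ {-2}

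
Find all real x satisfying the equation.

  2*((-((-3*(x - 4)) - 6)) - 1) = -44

Step 1. [2*((-((-3*(x - 4)) - 6)) - 1) = -44] 2 out front; divide by 2. So div: (-((-3*(x - 4)) - 6)) - 1 = -22.
Step 2. [(-((-3*(x - 4)) - 6)) - 1 = -22] 1 comes off first (add 1), so sub: -((-3*(x - 4)) - 6) = -21.
Step 3. [-((-3*(x - 4)) - 6) = -21] LHS negated; negate both sides. So neg: (-3*(x - 4)) - 6 = 21.
Step 4. [(-3*(x - 4)) - 6 = 21] -3 divides every term; factor it out. So factor: (x - 4) + 2 = -7.
Step 5. [(x - 4) + 2 = -7] subtract 2: x sits inside (… + 2) ⇒ sub: x - 4 = -9.
Step 6. [x - 4 = -9] the outer -4 inverts by adding 4 ⇒ sub: x = -5.

Answer: x ∈ {-5}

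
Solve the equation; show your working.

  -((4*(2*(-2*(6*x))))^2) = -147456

Step 1. [-((4*(2*(-2*(6*x))))^2) = -147456] LHS negated; negate both sides, so neg: (4*(2*(-2*(6*x))))^2 = 147456.
Step 2. [(4*(2*(-2*(6*x))))^2 = 147456] LHS squared, RHS 147456 ≥ 0: apply √ (±). So sqrt: 4*(2*(-2*(6*x))) = 384 or -384.
Step 3. [4*(2*(-2*(6*x))) = 384 or -384] 4 out front; divide by 4, so div: 2*(-2*(6*x)) = 96 or -96.
Step 4. [2*(-2*(6*x)) = 96 or -96] LHS = 2·(…); ÷2 both sides ⇒ div: -2*(6*x) = 48 or -48.
Step 5. [-2*(6*x) = 48 or -48] divide by the outer -2 ⇒ div: 6*x = -24 or 24.
Step 6. [6*x = -24 or 24] leading coefficient 6: divide by 6, so div: x = -4 or 4.

Answer: x ∈ {-4, 4}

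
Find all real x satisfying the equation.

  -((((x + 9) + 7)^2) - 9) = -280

Step 1. [-((((x + 9) + 7)^2) - 9) = -280] leading − — multiply by −1. So neg: (((x + 9) + 7)^2) - 9 = 280.
Step 2. [(((x + 9) + 7)^2) - 9 = 280] add 9: x sits inside (… - 9), so sub: ((x + 9) + 7)^2 = 289.
Step 3. [((x + 9) + 7)^2 = 289] √ both sides: 289 ≥ 0 gives two branches ⇒ sqrt: (x + 9) + 7 = 17 or -17.
Step 4. [(x + 9) + 7 = 17 or -17] +7 is outermost — subtract 7 both sides. So sub: x + 9 = 10 or -24.
Step 5. [x + 9 = 10 or -24] +9 is outermost — subtract 9 both sides, so sub: x = 1 or -33.

Answer: x ∈ {-33, 1}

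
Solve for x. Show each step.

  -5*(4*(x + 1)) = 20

Step 1. [-5*(4*(x + 1)) = 20] LHS = -5·(…); ÷-5 both sides, so div: 4*(x + 1) = -4.
Step 2. [4*(x + 1) = -4] 4 out front; divide by 4 ⇒ div: x + 1 = -1.
Step 3. [x + 1 = -1] +1 is outermost — subtract 1 both sides, so sub: x = -2.

Answer: x ∈ {-2}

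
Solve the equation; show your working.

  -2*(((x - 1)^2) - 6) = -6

Step 1. [-2*(((x - 1)^2) - 6) = -6] LHS = -2·(…); ÷-2 both sides ⇒ div: ((x - 1)^2) - 6 = 3.
Step 2. [((x - 1)^2) - 6 = 3] add 6: x sits inside (… - 6), so sub: (x - 1)^2 = 9.
Step 3. [(x - 1)^2 = 9] 9 ≥ 0, LHS is (·)² — take ±√ ⇒ sqrt: x - 1 = 3 or -3.
Step 4. [x - 1 = 3 or -3] add 1: x sits inside (… - 1) ⇒ sub: x = 4 or -2.

Answer: x ∈ {-2, 4}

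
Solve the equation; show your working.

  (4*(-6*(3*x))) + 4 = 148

Step 1. [(4*(-6*(3*x))) + 4 = 148] 4 comes off first (subtract 4) ⇒ sub: 4*(-6*(3*x)) = 144.
Step 2. [4*(-6*(3*x)) = 144] 4 out front; divide by 4, so div: -6*(3*x) = 36.
Step 3. [-6*(3*x) = 36] leading coefficient -6: divide by -6, so div: 3*x = -6.
Step 4. [3*x = -6] leading coefficient 3: divide by 3, so div: x = -2.

Answer: x ∈ {-2}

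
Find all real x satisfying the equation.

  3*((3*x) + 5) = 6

Step 1. [3*((3*x) + 5) = 6] leading coefficient 3: divide by 3, so div: (3*x) + 5 = 2.
Step 2. [(3*x) + 5 = 2] +5 is outermost — subtract 5 both sides ⇒ sub: 3*x = -3.
Step 3. [3*x = -3] 3·(inner) — divide through by 3 ⇒ div: x = -1.

Answer: x ∈ {-1}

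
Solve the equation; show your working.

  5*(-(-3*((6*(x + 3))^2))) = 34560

Step 1. [5*(-(-3*((6*(x + 3))^2))) = 34560] divide by the outer 5 ⇒ div: -(-3*((6*(x + 3))^2)) = 6912.
Step 2. [-(-3*((6*(x + 3))^2)) = 6912] flip signs both sides, so neg: -3*((6*(x + 3))^2) = -6912.
Step 3. [-3*((6*(x + 3))^2) = -6912] leading coefficient -3: divide by -3, so div: (6*(x + 3))^2 = 2304.
Step 4. [(6*(x + 3))^2 = 2304] √ both sides: 2304 ≥ 0 gives two branches. So sqrt: 6*(x + 3) = 48 or -48.
Step 5. [6*(x + 3) = 48 or -48] 6·(inner) — divide through by 6. So div: x + 3 = 8 or -8.
Step 6. [x + 3 = 8 or -8] the outer +3 inverts by subtracting 3, so sub: x = 5 or -11.

Answer: x ∈ {-11, 5}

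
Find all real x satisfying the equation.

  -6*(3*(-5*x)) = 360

Step 1. [-6*(3*(-5*x)) = 360] LHS = -6·(…); ÷-6 both sides ⇒ div: 3*(-5*x) = -60.
Step 2. [3*(-5*x) = -60] 3 out front; divide by 3. So div: -5*x = -20.
Step 3. [-5*x = -20] LHS = -5·(…); ÷-5 both sides, so div: x = 4.

Answer: x ∈ {4}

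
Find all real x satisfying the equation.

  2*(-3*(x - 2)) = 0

Step 1. [2*(-3*(x - 2)) = 0] 2·(inner) — divide through by 2 ⇒ div: -3*(x - 2) = 0.
Step 2. [-3*(x - 2) = 0] LHS = -3·(…); ÷-3 both sides, so div: x - 2 = 0.
Step 3. [x - 2 = 0] 2 comes off first (add 2) ⇒ sub: x = 2.

Answer: x ∈ {2}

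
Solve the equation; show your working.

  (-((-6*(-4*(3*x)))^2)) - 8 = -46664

Step 1. [(-((-6*(-4*(3*x)))^2)) - 8 = -46664] add 8: x sits inside (… - 8). So sub: -((-6*(-4*(3*x)))^2) = -46656.
Step 2. [-((-6*(-4*(3*x)))^2) = -46656] leading − — multiply by −1 ⇒ neg: (-6*(-4*(3*x)))^2 = 46656.
Step 3. [(-6*(-4*(3*x)))^2 = 46656] LHS squared, RHS 46656 ≥ 0: apply √ (±), so sqrt: -6*(-4*(3*x)) = 216 or -216.
Step 4. [-6*(-4*(3*x)) = 216 or -216] leading coefficient -6: divide by -6, so div: -4*(3*x) = -36 or 36.
Step 5. [-4*(3*x) = -36 or 36] divide by the outer -4, so div: 3*x = 9 or -9.
Step 6. [3*x = 9 or -9] leading coefficient 3: divide by 3, so div: x = 3 or -3.

Answer: x ∈ {-3, 3}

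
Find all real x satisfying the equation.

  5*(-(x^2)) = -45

Step 1. [5*(-(x^2)) = -45] LHS = 5·(…); ÷5 both sides ⇒ div: -(x^2) = -9.
Step 2. [-(x^2) = -9] flip signs both sides. So neg: x^2 = 9.
Step 3. [x^2 = 9] LHS squared, RHS 9 ≥ 0: apply √ (±) ⇒ sqrt: x = 3 or -3.

Answer: x ∈ {-3, 3}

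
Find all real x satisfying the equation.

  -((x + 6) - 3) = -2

Step 1. [-((x + 6) - 3) = -2] leading − — multiply by −1 ⇒ neg: (x + 6) - 3 = 2.
Step 2. [(x + 6) - 3 = 2] 3 comes off first (add 3) ⇒ sub: x + 6 = 5.
Step 3. [x + 6 = 5] the outer +6 inverts by subtracting 6, so sub: x = -1.

Answer: x ∈ {-1}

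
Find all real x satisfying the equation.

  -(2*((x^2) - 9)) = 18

Step 1. [-(2*((x^2) - 9)) = 18] flip signs both sides ⇒ neg: 2*((x^2) - 9) = -18.
Step 2. [2*((x^2) - 9) = -18] leading coefficient 2: divide by 2 ⇒ div: (x^2) - 9 = -9.
Step 3. [(x^2) - 9 = -9] 9 comes off first (add 9) ⇒ sub: x^2 = 0.
Step 4. [x^2 = 0] LHS squared, RHS 0 ≥ 0: apply √ (±). So sqrt: x = 0.

Answer: x ∈ {0}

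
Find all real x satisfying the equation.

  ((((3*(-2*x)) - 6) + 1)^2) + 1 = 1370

Step 1. [((((3*(-2*x)) - 6) + 1)^2) + 1 = 1370] subtract 1: x sits inside (… + 1), so sub: (((3*(-2*x)) - 6) + 1)^2 = 1369.
Step 2. [(((3*(-2*x)) - 6) + 1)^2 = 1369] √ both sides: 1369 ≥ 0 gives two branches ⇒ sqrt: ((3*(-2*x)) - 6) + 1 = 37 or -37.
Step 3. [((3*(-2*x)) - 6) + 1 = 37 or -37] the outer +1 inverts by subtracting 1, so sub: (3*(-2*x)) - 6 = 36 or -38.
Step 4. [(3*(-2*x)) - 6 = 36 or -38] peel the -6: add 6 from each side, so sub: 3*(-2*x) = 42 or -32.
Step 5. [3*(-2*x) = 42 or -32] 3·(inner) — divide through by 3, so div: -2*x = 14 or -32/3.
Step 6. [-2*x = 14 or -32/3] leading coefficient -2: divide by -2 ⇒ div: x = -7 or 16/3.

Answer: x ∈ {-7, 16/3}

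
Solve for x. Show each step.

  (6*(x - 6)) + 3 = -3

Step 1. [(6*(x - 6)) + 3 = -3] peel the +3: subtract 3 from each side, so sub: 6*(x - 6) = -6.
Step 2. [6*(x - 6) = -6] LHS = 6·(…); ÷6 both sides, so div: x - 6 = -1.
Step 3. [x - 6 = -1] -6 is outermost — add 6 both sides ⇒ sub: x = 5.

Answer: x ∈ {5}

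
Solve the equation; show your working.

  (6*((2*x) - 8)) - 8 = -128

Step 1. [(6*((2*x) - 8)) - 8 = -128] 8 comes off first (add 8). So sub: 6*((2*x) - 8) = -120.
Step 2. [6*((2*x) - 8) = -120] LHS = 6·(…); ÷6 both sides, so div: (2*x) - 8 = -20.
Step 3. [(2*x) - 8 = -20] peel the -8: add 8 from each side. So sub: 2*x = -12.
Step 4. [2*x = -12] leading coefficient 2: divide by 2 ⇒ div: x = -6.

Answer: x ∈ {-6}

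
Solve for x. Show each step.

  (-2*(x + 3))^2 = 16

Step 1. [(-2*(x + 3))^2 = 16] 16 ≥ 0, LHS is (·)² — take ±√ ⇒ sqrt: -2*(x + 3) = 4 or -4.
Step 2. [-2*(x + 3) = 4 or -4] leading coefficient -2: divide by -2 ⇒ div: x + 3 = -2 or 2.
Step 3. [x + 3 = -2 or 2] peel the +3: subtract 3 from each side, so sub: x = -5 or -1.

Answer: x ∈ {-5, -1}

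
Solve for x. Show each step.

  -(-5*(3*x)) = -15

Step 1. [-(-5*(3*x)) = -15] leading − — multiply by −1, so neg: -5*(3*x) = 15.
Step 2. [-5*(3*x) = 15] leading coefficient -5: divide by -5. So div: 3*x = -3.
Step 3. [3*x = -3] 3·(inner) — divide through by 3. So div: x = -1.

Answer: x ∈ {-1}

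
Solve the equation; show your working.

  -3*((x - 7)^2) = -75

Step 1. [-3*((x - 7)^2) = -75] -3·(inner) — divide through by -3. So div: (x - 7)^2 = 25.
Step 2. [(x - 7)^2 = 25] LHS squared, RHS 25 ≥ 0: apply √ (±), so sqrt: x - 7 = 5 or -5.
Step 3. [x - 7 = 5 or -5] add 7: x sits inside (… - 7) ⇒ sub: x = 12 or 2.

Answer: x ∈ {2, 12}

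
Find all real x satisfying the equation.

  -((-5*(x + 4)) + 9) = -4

Step 1. [-((-5*(x + 4)) + 9) = -4] leading − — multiply by −1, so neg: (-5*(x + 4)) + 9 = 4.
Step 2. [(-5*(x + 4)) + 9 = 4] subtract 9: x sits inside (… + 9), so sub: -5*(x + 4) = -5.
Step 3. [-5*(x + 4) = -5] LHS = -5·(…); ÷-5 both sides. So div: x + 4 = 1.
Step 4. [x + 4 = 1] subtract 4: x sits inside (… + 4), so sub: x = -3.

Answer: x ∈ {-3}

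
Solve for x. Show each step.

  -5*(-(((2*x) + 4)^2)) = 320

Step 1. [-5*(-(((2*x) + 4)^2)) = 320] -5·(inner) — divide through by -5 ⇒ div: -(((2*x) + 4)^2) = -64.
Step 2. [-(((2*x) + 4)^2) = -64] leading − — multiply by −1. So neg: ((2*x) + 4)^2 = 64.
Step 3. [((2*x) + 4)^2 = 64] √ both sides: 64 ≥ 0 gives two branches. So sqrt: (2*x) + 4 = 8 or -8.
Step 4. [(2*x) + 4 = 8 or -8] subtract 4: x sits inside (… + 4) ⇒ sub: 2*x = 4 or -12.
Step 5. [2*x = 4 or -12] 2 out front; divide by 2 ⇒ div: x = 2 or -6.

Answer: x ∈ {-6, 2}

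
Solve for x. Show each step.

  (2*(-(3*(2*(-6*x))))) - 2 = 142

Step 1. [(2*(-(3*(2*(-6*x))))) - 2 = 142] 2 comes off first (add 2) ⇒ sub: 2*(-(3*(2*(-6*x)))) = 144.
Step 2. [2*(-(3*(2*(-6*x)))) = 144] leading coefficient 2: divide by 2, so div: -(3*(2*(-6*x))) = 72.
Step 3. [-(3*(2*(-6*x))) = 72] flip signs both sides. So neg: 3*(2*(-6*x)) = -72.
Step 4. [3*(2*(-6*x)) = -72] 3·(inner) — divide through by 3, so div: 2*(-6*x) = -24.
Step 5. [2*(-6*x) = -24] 2 out front; divide by 2 ⇒ div: -6*x = -12.
Step 6. [-6*x = -12] leading coefficient -6: divide by -6, so div: x = 2.

Answer: x ∈ {2}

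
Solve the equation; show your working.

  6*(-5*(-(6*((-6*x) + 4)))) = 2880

Step 1. [6*(-5*(-(6*((-6*x) + 4)))) = 2880] divide by the outer 6, so div: -5*(-(6*((-6*x) + 4))) = 480.
Step 2. [-5*(-(6*((-6*x) + 4))) = 480] divide by the outer -5. So div: -(6*((-6*x) + 4)) = -96.
Step 3. [-(6*((-6*x) + 4)) = -96] leading − — multiply by −1. So neg: 6*((-6*x) + 4) = 96.
Step 4. [6*((-6*x) + 4) = 96] divide by the outer 6. So div: (-6*x) + 4 = 16.
Step 5. [(-6*x) + 4 = 16] +4 is outermost — subtract 4 both sides. So sub: -6*x = 12.
Step 6. [-6*x = 12] LHS = -6·(…); ÷-6 both sides, so div: x = -2.

Answer: x ∈ {-2}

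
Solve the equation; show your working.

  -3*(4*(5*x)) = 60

Step 1. [-3*(4*(5*x)) = 60] -3 out front; divide by -3 ⇒ div: 4*(5*x) = -20.
Step 2. [4*(5*x) = -20] leading coefficient 4: divide by 4, so div: 5*x = -5.
Step 3. [5*x = -5] 5 out front; divide by 5. So div: x = -1.

Answer: x ∈ {-1}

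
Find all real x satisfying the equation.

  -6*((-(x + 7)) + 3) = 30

Step 1. [-6*((-(x + 7)) + 3) = 30] leading coefficient -6: divide by -6, so div: (-(x + 7)) + 3 = -5.
Step 2. [(-(x + 7)) + 3 = -5] subtract 3: x sits inside (… + 3). So sub: -(x + 7) = -8.
Step 3. [-(x + 7) = -8] LHS negated; negate both sides. So neg: x + 7 = 8.
Step 4. [x + 7 = 8] +7 is outermost — subtract 7 both sides, so sub: x = 1.

Answer: x ∈ {1}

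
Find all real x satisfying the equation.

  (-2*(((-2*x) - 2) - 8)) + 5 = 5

Step 1. [(-2*(((-2*x) - 2) - 8)) + 5 = 5] the outer +5 inverts by subtracting 5. So sub: -2*(((-2*x) - 2) - 8) = 0.
Step 2. [-2*(((-2*x) - 2) - 8) = 0] divide by the outer -2 ⇒ div: ((-2*x) - 2) - 8 = 0.
Step 3. [((-2*x) - 2) - 8 = 0] peel the -8: add 8 from each side ⇒ sub: (-2*x) - 2 = 8.
Step 4. [(-2*x) - 2 = 8] -2 divides every term; factor it out ⇒ factor: x + 1 = -4.
Step 5. [x + 1 = -4] peel the +1: subtract 1 from each side, so sub: x = -5.

Answer: x ∈ {-5}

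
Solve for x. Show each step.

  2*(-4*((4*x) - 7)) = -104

Step 1. [2*(-4*((4*x) - 7)) = -104] 2 out front; divide by 2 ⇒ div: -4*((4*x) - 7) = -52.
Step 2. [-4*((4*x) - 7) = -52] -4 out front; divide by -4. So div: (4*x) - 7 = 13.
Step 3. [(4*x) - 7 = 13] 7 comes off first (add 7). So sub: 4*x = 20.
Step 4. [4*x = 20] 4 out front; divide by 4. So div: x = 5.

Answer: x ∈ {5}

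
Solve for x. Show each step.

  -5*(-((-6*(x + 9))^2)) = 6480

Step 1. [-5*(-((-6*(x + 9))^2)) = 6480] -5·(inner) — divide through by -5 ⇒ div: -((-6*(x + 9))^2) = -1296.
Step 2. [-((-6*(x + 9))^2) = -1296] leading − — multiply by −1, so neg: (-6*(x + 9))^2 = 1296.
Step 3. [(-6*(x + 9))^2 = 1296] √ both sides: 1296 ≥ 0 gives two branches ⇒ sqrt: -6*(x + 9) = 36 or -36.
Step 4. [-6*(x + 9) = 36 or -36] LHS = -6·(…); ÷-6 both sides, so div: x + 9 = -6 or 6.
Step 5. [x + 9 = -6 or 6] subtract 9: x sits inside (… + 9), so sub: x = -15 or -3.

Answer: x ∈ {-15, -3}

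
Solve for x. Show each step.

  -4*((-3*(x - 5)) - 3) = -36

Step 1. [-4*((-3*(x - 5)) - 3) = -36] divide by the outer -4 ⇒ div: (-3*(x - 5)) - 3 = 9.
Step 2. [(-3*(x - 5)) - 3 = 9] add 3: x sits inside (… - 3), so sub: -3*(x - 5) = 12.
Step 3. [-3*(x - 5) = 12] leading coefficient -3: divide by -3. So div: x - 5 = -4.
Step 4. [x - 5 = -4] peel the -5: add 5 from each side ⇒ sub: x = 1.

Answer: x ∈ {1}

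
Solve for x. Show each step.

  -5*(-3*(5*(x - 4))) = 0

Step 1. [-5*(-3*(5*(x - 4))) = 0] LHS = -5·(…); ÷-5 both sides ⇒ div: -3*(5*(x - 4)) = 0.
Step 2. [-3*(5*(x - 4)) = 0] leading coefficient -3: divide by -3. So div: 5*(x - 4) = 0.
Step 3. [5*(x - 4) = 0] divide by the outer 5, so div: x - 4 = 0.
Step 4. [x - 4 = 0] add 4: x sits inside (… - 4) ⇒ sub: x = 4.

Answer: x ∈ {4}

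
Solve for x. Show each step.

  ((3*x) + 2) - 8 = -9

Step 1. [((3*x) + 2) - 8 = -9] add 8: x sits inside (… - 8) ⇒ sub: (3*x) + 2 = -1.
Step 2. [(3*x) + 2 = -1] peel the +2: subtract 2 from each side. So sub: 3*x = -3.
Step 3. [3*x = -3] 3·(inner) — divide through by 3, so div: x = -1.

Answer: x ∈ {-1}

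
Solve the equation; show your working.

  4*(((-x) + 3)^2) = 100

Step 1. [4*(((-x) + 3)^2) = 100] leading coefficient 4: divide by 4 ⇒ div: ((-x) + 3)^2 = 25.
Step 2. [((-x) + 3)^2 = 25] √ both sides: 25 ≥ 0 gives two branches. So sqrt: (-x) + 3 = 5 or -5.
Step 3. [(-x) + 3 = 5 or -5] 3 comes off first (subtract 3) ⇒ sub: -x = 2 or -8.
Step 4. [-x = 2 or -8] flip signs both sides, so neg: x = -2 or 8.

Answer: x ∈ {-2, 8}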